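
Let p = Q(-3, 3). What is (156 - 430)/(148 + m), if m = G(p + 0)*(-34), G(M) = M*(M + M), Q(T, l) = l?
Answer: 137/232 ≈ 0.59052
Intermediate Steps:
p = 3
G(M) = 2*M² (G(M) = M*(2*M) = 2*M²)
m = -612 (m = (2*(3 + 0)²)*(-34) = (2*3²)*(-34) = (2*9)*(-34) = 18*(-34) = -612)
(156 - 430)/(148 + m) = (156 - 430)/(148 - 612) = -274/(-464) = -274*(-1/464) = 137/232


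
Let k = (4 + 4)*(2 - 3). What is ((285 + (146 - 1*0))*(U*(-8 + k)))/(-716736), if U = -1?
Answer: -431/44796 ≈ -0.0096214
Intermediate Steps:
k = -8 (k = 8*(-1) = -8)
((285 + (146 - 1*0))*(U*(-8 + k)))/(-716736) = ((285 + (146 - 1*0))*(-(-8 - 8)))/(-716736) = ((285 + (146 + 0))*(-1*(-16)))*(-1/716736) = ((285 + 146)*16)*(-1/716736) = (431*16)*(-1/716736) = 6896*(-1/716736) = -431/44796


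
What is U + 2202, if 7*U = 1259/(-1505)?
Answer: 23196811/10535 ≈ 2201.9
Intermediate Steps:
U = -1259/10535 (U = (1259/(-1505))/7 = (1259*(-1/1505))/7 = (⅐)*(-1259/1505) = -1259/10535 ≈ -0.11951)
U + 2202 = -1259/10535 + 2202 = 23196811/10535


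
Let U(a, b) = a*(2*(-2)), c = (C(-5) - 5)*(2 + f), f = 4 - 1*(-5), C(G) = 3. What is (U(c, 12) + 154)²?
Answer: 58564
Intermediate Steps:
f = 9 (f = 4 + 5 = 9)
c = -22 (c = (3 - 5)*(2 + 9) = -2*11 = -22)
U(a, b) = -4*a (U(a, b) = a*(-4) = -4*a)
(U(c, 12) + 154)² = (-4*(-22) + 154)² = (88 + 154)² = 242² = 58564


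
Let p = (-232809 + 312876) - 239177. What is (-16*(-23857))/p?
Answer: -190856/79555 ≈ -2.3990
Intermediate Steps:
p = -159110 (p = 80067 - 239177 = -159110)
(-16*(-23857))/p = -16*(-23857)/(-159110) = 381712*(-1/159110) = -190856/79555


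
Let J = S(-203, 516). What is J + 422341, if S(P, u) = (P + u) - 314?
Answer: 422340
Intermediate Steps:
S(P, u) = -314 + P + u
J = -1 (J = -314 - 203 + 516 = -1)
J + 422341 = -1 + 422341 = 422340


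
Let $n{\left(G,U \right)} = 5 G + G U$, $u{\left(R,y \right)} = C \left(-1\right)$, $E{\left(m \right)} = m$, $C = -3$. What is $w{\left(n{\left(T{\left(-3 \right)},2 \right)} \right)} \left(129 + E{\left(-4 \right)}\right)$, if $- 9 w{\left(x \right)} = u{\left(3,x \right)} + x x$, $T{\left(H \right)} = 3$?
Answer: $- \frac{18500}{3} \approx -6166.7$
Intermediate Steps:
$u{\left(R,y \right)} = 3$ ($u{\left(R,y \right)} = \left(-3\right) \left(-1\right) = 3$)
$w{\left(x \right)} = - \frac{1}{3} - \frac{x^{2}}{9}$ ($w{\left(x \right)} = - \frac{3 + x x}{9} = - \frac{3 + x^{2}}{9} = - \frac{1}{3} - \frac{x^{2}}{9}$)
$w{\left(n{\left(T{\left(-3 \right)},2 \right)} \right)} \left(129 + E{\left(-4 \right)}\right) = \left(- \frac{1}{3} - \frac{\left(3 \left(5 + 2\right)\right)^{2}}{9}\right) \left(129 - 4\right) = \left(- \frac{1}{3} - \frac{\left(3 \cdot 7\right)^{2}}{9}\right) 125 = \left(- \frac{1}{3} - \frac{21^{2}}{9}\right) 125 = \left(- \frac{1}{3} - 49\right) 125 = \left(- \frac{148}{3}\right) 125 = - \frac{18500}{3}$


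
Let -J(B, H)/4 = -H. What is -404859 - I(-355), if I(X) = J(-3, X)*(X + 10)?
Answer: -894759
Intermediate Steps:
J(B, H) = 4*H (J(B, H) = -(-4)*H = 4*H)
I(X) = 4*X*(10 + X) (I(X) = (4*X)*(X + 10) = (4*X)*(10 + X) = 4*X*(10 + X))
-404859 - I(-355) = -404859 - 4*(-355)*(10 - 355) = -404859 - 4*(-355)*(-345) = -404859 - 1*489900 = -404859 - 489900 = -894759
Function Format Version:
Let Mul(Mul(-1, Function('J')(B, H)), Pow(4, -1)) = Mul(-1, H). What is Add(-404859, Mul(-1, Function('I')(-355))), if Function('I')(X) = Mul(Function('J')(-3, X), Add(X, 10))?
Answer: -894759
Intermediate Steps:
Function('J')(B, H) = Mul(4, H) (Function('J')(B, H) = Mul(-4, Mul(-1, H)) = Mul(4, H))
Function('I')(X) = Mul(4, X, Add(10, X)) (Function('I')(X) = Mul(Mul(4, X), Add(X, 10)) = Mul(Mul(4, X), Add(10, X)) = Mul(4, X, Add(10, X)))
Add(-404859, Mul(-1, Function('I')(-355))) = Add(-404859, Mul(-1, Mul(4, -355, Add(10, -355)))) = Add(-404859, Mul(-1, Mul(4, -355, -345))) = Add(-404859, Mul(-1, 489900)) = Add(-404859, -489900) = -894759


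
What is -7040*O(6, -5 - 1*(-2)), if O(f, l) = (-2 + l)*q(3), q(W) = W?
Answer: 105600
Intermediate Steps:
O(f, l) = -6 + 3*l (O(f, l) = (-2 + l)*3 = -6 + 3*l)
-7040*O(6, -5 - 1*(-2)) = -7040*(-6 + 3*(-5 - 1*(-2))) = -7040*(-6 + 3*(-5 + 2)) = -7040*(-6 + 3*(-3)) = -7040*(-6 - 9) = -7040*(-15) = 105600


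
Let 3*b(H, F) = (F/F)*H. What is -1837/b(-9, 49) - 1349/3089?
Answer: 5670446/9267 ≈ 611.90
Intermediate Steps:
b(H, F) = H/3 (b(H, F) = ((F/F)*H)/3 = (1*H)/3 = H/3)
-1837/b(-9, 49) - 1349/3089 = -1837/((1/3)*(-9)) - 1349/3089 = -1837/(-3) - 1349*1/3089 = -1837*(-1/3) - 1349/3089 = 1837/3 - 1349/3089 = 5670446/9267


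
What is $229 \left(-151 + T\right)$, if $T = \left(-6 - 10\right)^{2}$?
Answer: $24045$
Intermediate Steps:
$T = 256$ ($T = \left(-16\right)^{2} = 256$)
$229 \left(-151 + T\right) = 229 \left(-151 + 256\right) = 229 \cdot 105 = 24045$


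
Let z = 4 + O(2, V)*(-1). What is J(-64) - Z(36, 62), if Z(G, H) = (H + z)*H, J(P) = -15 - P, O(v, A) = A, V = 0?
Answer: -4043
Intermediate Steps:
z = 4 (z = 4 + 0*(-1) = 4 + 0 = 4)
Z(G, H) = H*(4 + H) (Z(G, H) = (H + 4)*H = (4 + H)*H = H*(4 + H))
J(-64) - Z(36, 62) = (-15 - 1*(-64)) - 62*(4 + 62) = (-15 + 64) - 62*66 = 49 - 1*4092 = 49 - 4092 = -4043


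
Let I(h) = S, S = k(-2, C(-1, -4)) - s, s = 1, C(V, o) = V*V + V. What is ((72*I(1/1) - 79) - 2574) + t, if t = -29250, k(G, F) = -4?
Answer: -32263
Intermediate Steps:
C(V, o) = V + V**2 (C(V, o) = V**2 + V = V + V**2)
S = -5 (S = -4 - 1*1 = -4 - 1 = -5)
I(h) = -5
((72*I(1/1) - 79) - 2574) + t = ((72*(-5) - 79) - 2574) - 29250 = ((-360 - 79) - 2574) - 29250 = (-439 - 2574) - 29250 = -3013 - 29250 = -32263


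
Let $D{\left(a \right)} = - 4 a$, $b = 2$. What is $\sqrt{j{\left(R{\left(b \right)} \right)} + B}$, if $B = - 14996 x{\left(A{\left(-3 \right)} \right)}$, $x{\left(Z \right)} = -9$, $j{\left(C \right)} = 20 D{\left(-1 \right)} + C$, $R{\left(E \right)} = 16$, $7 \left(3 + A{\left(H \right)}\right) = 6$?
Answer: $2 \sqrt{33765} \approx 367.5$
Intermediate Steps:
$A{\left(H \right)} = - \frac{15}{7}$ ($A{\left(H \right)} = -3 + \frac{1}{7} \cdot 6 = -3 + \frac{6}{7} = - \frac{15}{7}$)
$j{\left(C \right)} = 80 + C$ ($j{\left(C \right)} = 20 \left(\left(-4\right) \left(-1\right)\right) + C = 20 \cdot 4 + C = 80 + C$)
$B = 134964$ ($B = \left(-14996\right) \left(-9\right) = 134964$)
$\sqrt{j{\left(R{\left(b \right)} \right)} + B} = \sqrt{\left(80 + 16\right) + 134964} = \sqrt{96 + 134964} = \sqrt{135060} = 2 \sqrt{33765}$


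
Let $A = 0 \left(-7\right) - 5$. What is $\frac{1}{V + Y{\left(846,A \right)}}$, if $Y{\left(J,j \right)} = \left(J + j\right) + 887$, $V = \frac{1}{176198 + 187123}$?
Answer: $\frac{363321}{627818689} \approx 0.0005787$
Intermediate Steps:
$A = -5$ ($A = 0 - 5 = -5$)
$V = \frac{1}{363321} \approx 2.7524 \cdot 10^{-6}$
$Y{\left(J,j \right)} = 887 + J + j$
$\frac{1}{V + Y{\left(846,A \right)}} = \frac{1}{\frac{1}{363321} + \left(887 + 846 - 5\right)} = \frac{1}{\frac{1}{363321} + 1728} = \frac{1}{\frac{627818689}{363321}} = \frac{363321}{627818689}$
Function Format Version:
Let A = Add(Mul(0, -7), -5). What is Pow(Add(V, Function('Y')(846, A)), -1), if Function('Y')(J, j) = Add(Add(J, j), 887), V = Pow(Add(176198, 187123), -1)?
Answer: Rational(363321, 627818689) ≈ 0.00057870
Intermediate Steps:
A = -5 (A = Add(0, -5) = -5)
V = Rational(1, 363321) (V = Pow(363321, -1) = Rational(1, 363321) ≈ 2.7524e-6)
Function('Y')(J, j) = Add(887, J, j)
Pow(Add(V, Function('Y')(846, A)), -1) = Pow(Add(Rational(1, 363321), Add(887, 846, -5)), -1) = Pow(Add(Rational(1, 363321), 1728), -1) = Pow(Rational(627818689, 363321), -1) = Rational(363321, 627818689)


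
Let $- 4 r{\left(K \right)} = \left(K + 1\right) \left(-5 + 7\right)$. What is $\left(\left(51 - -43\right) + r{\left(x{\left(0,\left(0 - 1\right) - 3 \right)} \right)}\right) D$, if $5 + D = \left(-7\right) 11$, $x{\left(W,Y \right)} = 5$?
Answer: $-7462$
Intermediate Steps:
$r{\left(K \right)} = - \frac{1}{2} - \frac{K}{2}$ ($r{\left(K \right)} = - \frac{\left(K + 1\right) \left(-5 + 7\right)}{4} = - \frac{\left(1 + K\right) 2}{4} = - \frac{2 + 2 K}{4} = - \frac{1}{2} - \frac{K}{2}$)
$D = -82$ ($D = -5 - 77 = -82$)
$\left(\left(51 - -43\right) + r{\left(x{\left(0,\left(0 - 1\right) - 3 \right)} \right)}\right) D = \left(\left(51 - -43\right) - 3\right) \left(-82\right) = \left(\left(51 + 43\right) - 3\right) \left(-82\right) = \left(94 - 3\right) \left(-82\right) = 91 \left(-82\right) = -7462$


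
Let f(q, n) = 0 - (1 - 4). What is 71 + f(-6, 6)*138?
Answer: 485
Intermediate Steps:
f(q, n) = 3 (f(q, n) = 0 - 1*(-3) = 0 + 3 = 3)
71 + f(-6, 6)*138 = 71 + 3*138 = 71 + 414 = 485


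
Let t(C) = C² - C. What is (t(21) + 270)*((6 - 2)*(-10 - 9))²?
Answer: 3985440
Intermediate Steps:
(t(21) + 270)*((6 - 2)*(-10 - 9))² = (21*(-1 + 21) + 270)*((6 - 2)*(-10 - 9))² = (21*20 + 270)*(4*(-19))² = (420 + 270)*(-76)² = 690*5776 = 3985440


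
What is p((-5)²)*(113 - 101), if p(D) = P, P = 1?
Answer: 12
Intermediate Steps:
p(D) = 1
p((-5)²)*(113 - 101) = 1*(113 - 101) = 1*12 = 12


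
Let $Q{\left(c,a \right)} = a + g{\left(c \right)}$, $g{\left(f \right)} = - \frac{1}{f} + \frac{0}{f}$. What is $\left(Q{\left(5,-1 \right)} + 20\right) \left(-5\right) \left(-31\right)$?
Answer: $2914$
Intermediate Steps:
$g{\left(f \right)} = - \frac{1}{f}$ ($g{\left(f \right)} = - \frac{1}{f} + 0 = - \frac{1}{f}$)
$Q{\left(c,a \right)} = a - \frac{1}{c}$
$\left(Q{\left(5,-1 \right)} + 20\right) \left(-5\right) \left(-31\right) = \left(\left(-1 - \frac{1}{5}\right) + 20\right) \left(-5\right) \left(-31\right) = \left(- \frac{6}{5} + 20\right) \left(-5\right) \left(-31\right) = \frac{94}{5} \left(-5\right) \left(-31\right) = \left(-94\right) \left(-31\right) = 2914$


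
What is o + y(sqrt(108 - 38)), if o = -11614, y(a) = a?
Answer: -11614 + sqrt(70) ≈ -11606.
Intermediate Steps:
o + y(sqrt(108 - 38)) = -11614 + sqrt(108 - 38) = -11614 + sqrt(70)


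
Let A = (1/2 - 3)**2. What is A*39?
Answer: 975/4 ≈ 243.75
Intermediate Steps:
A = 25/4 (A = (1/2 - 3)**2 = (-5/2)**2 = 25/4 ≈ 6.2500)
A*39 = (25/4)*39 = 975/4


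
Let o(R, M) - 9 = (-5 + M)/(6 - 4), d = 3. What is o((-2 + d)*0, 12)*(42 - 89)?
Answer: -1175/2 ≈ -587.50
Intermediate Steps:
o(R, M) = 13/2 + M/2 (o(R, M) = 9 + (-5 + M)/(6 - 4) = 9 + (-5 + M)/2 = 9 + (-5 + M)*(½) = 9 + (-5/2 + M/2) = 13/2 + M/2)
o((-2 + d)*0, 12)*(42 - 89) = (13/2 + (½)*12)*(42 - 89) = (13/2 + 6)*(-47) = (25/2)*(-47) = -1175/2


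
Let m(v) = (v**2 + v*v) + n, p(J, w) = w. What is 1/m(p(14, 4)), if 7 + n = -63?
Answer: -1/38 ≈ -0.026316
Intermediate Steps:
n = -70 (n = -7 - 63 = -70)
m(v) = -70 + 2*v**2 (m(v) = (v**2 + v*v) - 70 = (v**2 + v**2) - 70 = 2*v**2 - 70 = -70 + 2*v**2)
1/m(p(14, 4)) = 1/(-70 + 2*4**2) = 1/(-70 + 2*16) = 1/(-70 + 32) = 1/(-38) = -1/38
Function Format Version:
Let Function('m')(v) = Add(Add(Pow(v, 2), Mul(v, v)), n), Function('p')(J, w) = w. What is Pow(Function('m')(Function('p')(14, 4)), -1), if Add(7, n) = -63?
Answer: Rational(-1, 38) ≈ -0.026316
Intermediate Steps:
n = -70 (n = Add(-7, -63) = -70)
Function('m')(v) = Add(-70, Mul(2, Pow(v, 2))) (Function('m')(v) = Add(Add(Pow(v, 2), Mul(v, v)), -70) = Add(Add(Pow(v, 2), Pow(v, 2)), -70) = Add(Mul(2, Pow(v, 2)), -70) = Add(-70, Mul(2, Pow(v, 2))))
Pow(Function('m')(Function('p')(14, 4)), -1) = Pow(Add(-70, Mul(2, Pow(4, 2))), -1) = Pow(Add(-70, Mul(2, 16)), -1) = Pow(Add(-70, 32), -1) = Pow(-38, -1) = Rational(-1, 38)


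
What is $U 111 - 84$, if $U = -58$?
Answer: $-6522$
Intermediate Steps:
$U 111 - 84 = \left(-58\right) 111 - 84 = -6438 - 84 = -6522$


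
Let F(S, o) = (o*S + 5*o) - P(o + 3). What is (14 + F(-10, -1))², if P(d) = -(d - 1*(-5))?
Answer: 676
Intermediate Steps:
P(d) = -5 - d (P(d) = -(d + 5) = -(5 + d) = -5 - d)
F(S, o) = 8 + 6*o + S*o (F(S, o) = (o*S + 5*o) - (-5 - (o + 3)) = (S*o + 5*o) - (-5 - (3 + o)) = (5*o + S*o) - (-5 + (-3 - o)) = (5*o + S*o) - (-8 - o) = (5*o + S*o) + (8 + o) = 8 + 6*o + S*o)
(14 + F(-10, -1))² = (14 + (8 + 6*(-1) - 10*(-1)))² = (14 + (8 - 6 + 10))² = (14 + 12)² = 26² = 676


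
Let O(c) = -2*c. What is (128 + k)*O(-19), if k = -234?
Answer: -4028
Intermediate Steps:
(128 + k)*O(-19) = (128 - 234)*(-2*(-19)) = -106*38 = -4028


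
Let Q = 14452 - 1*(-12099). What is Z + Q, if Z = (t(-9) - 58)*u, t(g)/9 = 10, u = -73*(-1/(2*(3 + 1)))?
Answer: 26843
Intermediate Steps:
u = 73/8 (u = -73/((-2*4)) = -73/(-8) = -73*(-1/8) = 73/8 ≈ 9.1250)
t(g) = 90 (t(g) = 9*10 = 90)
Q = 26551 (Q = 14452 + 12099 = 26551)
Z = 292 (Z = (90 - 58)*(73/8) = 32*(73/8) = 292)
Z + Q = 292 + 26551 = 26843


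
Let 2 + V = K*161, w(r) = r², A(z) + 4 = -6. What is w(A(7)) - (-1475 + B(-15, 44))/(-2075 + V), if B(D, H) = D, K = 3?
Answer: 78955/797 ≈ 99.065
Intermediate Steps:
A(z) = -10 (A(z) = -4 - 6 = -10)
V = 481 (V = -2 + 3*161 = -2 + 483 = 481)
w(A(7)) - (-1475 + B(-15, 44))/(-2075 + V) = (-10)² - (-1475 - 15)/(-2075 + 481) = 100 - (-1490)/(-1594) = 100 - (-1490)*(-1)/1594 = 100 - 1*745/797 = 100 - 745/797 = 78955/797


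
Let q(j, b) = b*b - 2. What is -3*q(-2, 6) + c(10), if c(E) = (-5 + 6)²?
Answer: -101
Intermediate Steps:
q(j, b) = -2 + b² (q(j, b) = b² - 2 = -2 + b²)
c(E) = 1 (c(E) = 1² = 1)
-3*q(-2, 6) + c(10) = -3*(-2 + 6²) + 1 = -3*(-2 + 36) + 1 = -3*34 + 1 = -102 + 1 = -101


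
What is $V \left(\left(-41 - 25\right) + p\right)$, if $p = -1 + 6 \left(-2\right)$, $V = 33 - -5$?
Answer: $-3002$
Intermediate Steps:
$V = 38$ ($V = 33 + 5 = 38$)
$p = -13$ ($p = -1 - 12 = -13$)
$V \left(\left(-41 - 25\right) + p\right) = 38 \left(\left(-41 - 25\right) - 13\right) = 38 \left(-66 - 13\right) = 38 \left(-79\right) = -3002$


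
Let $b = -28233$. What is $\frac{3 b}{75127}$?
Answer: $- \frac{84699}{75127} \approx -1.1274$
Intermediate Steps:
$\frac{3 b}{75127} = \frac{3 \left(-28233\right)}{75127} = \left(-84699\right) \frac{1}{75127} = - \frac{84699}{75127}$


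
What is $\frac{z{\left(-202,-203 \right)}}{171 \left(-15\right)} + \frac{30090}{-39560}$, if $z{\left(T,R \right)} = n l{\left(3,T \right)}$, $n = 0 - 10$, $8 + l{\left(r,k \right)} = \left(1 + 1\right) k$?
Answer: $- \frac{4803361}{2029428} \approx -2.3669$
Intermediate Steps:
$l{\left(r,k \right)} = -8 + 2 k$ ($l{\left(r,k \right)} = -8 + \left(1 + 1\right) k = -8 + 2 k$)
$n = -10$
$z{\left(T,R \right)} = 80 - 20 T$ ($z{\left(T,R \right)} = - 10 \left(-8 + 2 T\right) = 80 - 20 T$)
$\frac{z{\left(-202,-203 \right)}}{171 \left(-15\right)} + \frac{30090}{-39560} = \frac{80 - -4040}{171 \left(-15\right)} + \frac{30090}{-39560} = \frac{80 + 4040}{-2565} + 30090 \left(- \frac{1}{39560}\right) = 4120 \left(- \frac{1}{2565}\right) - \frac{3009}{3956} = - \frac{824}{513} - \frac{3009}{3956} = - \frac{4803361}{2029428}$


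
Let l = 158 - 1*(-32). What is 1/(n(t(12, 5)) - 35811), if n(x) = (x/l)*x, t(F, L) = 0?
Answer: -1/35811 ≈ -2.7924e-5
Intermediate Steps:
l = 190 (l = 158 + 32 = 190)
n(x) = x²/190 (n(x) = (x/190)*x = x²/190)
1/(n(t(12, 5)) - 35811) = 1/((1/190)*0² - 35811) = 1/((1/190)*0 - 35811) = 1/(0 - 35811) = 1/(-35811) = -1/35811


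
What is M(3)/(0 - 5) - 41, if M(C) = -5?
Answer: -40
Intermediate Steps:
M(3)/(0 - 5) - 41 = -5/(0 - 5) - 41 = -5/(-5) - 41 = -1/5*(-5) - 41 = 1 - 41 = -40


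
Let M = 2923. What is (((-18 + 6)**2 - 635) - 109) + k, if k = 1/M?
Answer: -1753799/2923 ≈ -600.00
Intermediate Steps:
k = 1/2923 ≈ 0.00034211
(((-18 + 6)**2 - 635) - 109) + k = (((-18 + 6)**2 - 635) - 109) + 1/2923 = (((-12)**2 - 635) - 109) + 1/2923 = ((144 - 635) - 109) + 1/2923 = (-491 - 109) + 1/2923 = -600 + 1/2923 = -1753799/2923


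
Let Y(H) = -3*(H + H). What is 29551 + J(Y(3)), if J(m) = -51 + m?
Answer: 29482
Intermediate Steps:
Y(H) = -6*H
29551 + J(Y(3)) = 29551 + (-51 - 6*3) = 29551 + (-51 - 18) = 29551 - 69 = 29482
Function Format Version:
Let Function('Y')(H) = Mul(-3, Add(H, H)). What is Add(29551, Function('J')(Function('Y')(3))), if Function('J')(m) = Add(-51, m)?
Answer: 29482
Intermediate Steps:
Function('Y')(H) = Mul(-6, H) (Function('Y')(H) = Mul(-3, Mul(2, H)) = Mul(-6, H))
Add(29551, Function('J')(Function('Y')(3))) = Add(29551, Add(-51, Mul(-6, 3))) = Add(29551, Add(-51, -18)) = Add(29551, -69) = 29482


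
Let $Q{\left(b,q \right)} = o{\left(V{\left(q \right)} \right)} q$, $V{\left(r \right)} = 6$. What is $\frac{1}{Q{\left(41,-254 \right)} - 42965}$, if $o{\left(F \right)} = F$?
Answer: $- \frac{1}{44489} \approx -2.2477 \cdot 10^{-5}$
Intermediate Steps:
$Q{\left(b,q \right)} = 6 q$
$\frac{1}{Q{\left(41,-254 \right)} - 42965} = \frac{1}{6 \left(-254\right) - 42965} = \frac{1}{-1524 - 42965} = \frac{1}{-44489} = - \frac{1}{44489}$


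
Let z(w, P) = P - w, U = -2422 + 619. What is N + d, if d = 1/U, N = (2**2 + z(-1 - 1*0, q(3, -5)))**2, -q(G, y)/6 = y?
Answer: 2208674/1803 ≈ 1225.0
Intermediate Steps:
q(G, y) = -6*y
U = -1803
N = 1225 (N = (2**2 + (-6*(-5) - (-1 - 1*0)))**2 = (4 + (30 - (-1 + 0)))**2 = (4 + (30 - 1*(-1)))**2 = (4 + (30 + 1))**2 = (4 + 31)**2 = 35**2 = 1225)
d = -1/1803 (d = 1/(-1803) = -1/1803 ≈ -0.00055463)
N + d = 1225 - 1/1803 = 2208674/1803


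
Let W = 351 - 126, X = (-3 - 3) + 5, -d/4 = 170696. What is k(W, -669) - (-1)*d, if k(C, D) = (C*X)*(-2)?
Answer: -682334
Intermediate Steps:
d = -682784 (d = -4*170696 = -682784)
X = -1 (X = -6 + 5 = -1)
W = 225
k(C, D) = 2*C (k(C, D) = (C*(-1))*(-2) = -C*(-2) = 2*C)
k(W, -669) - (-1)*d = 2*225 - (-1)*(-682784) = 450 - 1*682784 = 450 - 682784 = -682334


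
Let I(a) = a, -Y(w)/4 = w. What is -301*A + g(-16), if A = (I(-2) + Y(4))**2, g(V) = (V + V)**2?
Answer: -96500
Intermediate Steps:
Y(w) = -4*w
g(V) = 4*V**2 (g(V) = (2*V)**2 = 4*V**2)
A = 324 (A = (-2 - 4*4)**2 = (-2 - 16)**2 = (-18)**2 = 324)
-301*A + g(-16) = -301*324 + 4*(-16)**2 = -97524 + 4*256 = -97524 + 1024 = -96500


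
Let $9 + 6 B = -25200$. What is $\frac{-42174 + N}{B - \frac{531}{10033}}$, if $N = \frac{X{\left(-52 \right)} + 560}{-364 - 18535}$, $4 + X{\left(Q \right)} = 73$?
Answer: $\frac{15993546205630}{1593343714539} \approx 10.038$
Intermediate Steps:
$B = - \frac{8403}{2}$ ($B = - \frac{3}{2} + \frac{1}{6} \left(-25200\right) = - \frac{3}{2} - 4200 = - \frac{8403}{2} \approx -4201.5$)
$X{\left(Q \right)} = 69$ ($X{\left(Q \right)} = -4 + 73 = 69$)
$N = - \frac{629}{18899}$ ($N = \frac{69 + 560}{-364 - 18535} = \frac{629}{-18899} = 629 \left(- \frac{1}{18899}\right) = - \frac{629}{18899} \approx -0.033282$)
$\frac{-42174 + N}{B - \frac{531}{10033}} = \frac{-42174 - \frac{629}{18899}}{- \frac{8403}{2} - \frac{531}{10033}} = - \frac{797047055}{18899 \left(- \frac{8403}{2} - \frac{531}{10033}\right)} = - \frac{797047055}{18899 \left(- \frac{84308361}{20066}\right)} = \left(- \frac{797047055}{18899}\right) \left(- \frac{20066}{84308361}\right) = \frac{15993546205630}{1593343714539}$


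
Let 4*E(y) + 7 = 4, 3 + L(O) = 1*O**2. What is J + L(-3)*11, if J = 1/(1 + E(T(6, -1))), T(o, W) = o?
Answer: 70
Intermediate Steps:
L(O) = -3 + O**2 (L(O) = -3 + 1*O**2 = -3 + O**2)
E(y) = -3/4 (E(y) = -7/4 + (1/4)*4 = -7/4 + 1 = -3/4)
J = 4 (J = 1/(1 - 3/4) = 1/(1/4) = 4)
J + L(-3)*11 = 4 + (-3 + (-3)**2)*11 = 4 + (-3 + 9)*11 = 4 + 6*11 = 4 + 66 = 70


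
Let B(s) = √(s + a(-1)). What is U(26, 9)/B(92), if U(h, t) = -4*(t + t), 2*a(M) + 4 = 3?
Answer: -24*√366/61 ≈ -7.5270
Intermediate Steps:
a(M) = -½ (a(M) = -2 + (½)*3 = -2 + 3/2 = -½)
U(h, t) = -8*t
B(s) = √(-½ + s) (B(s) = √(s - ½) = √(-½ + s))
U(26, 9)/B(92) = (-8*9)/((√(-2 + 4*92)/2)) = -72*2/√(-2 + 368) = -72*√366/183 = -24*√366/61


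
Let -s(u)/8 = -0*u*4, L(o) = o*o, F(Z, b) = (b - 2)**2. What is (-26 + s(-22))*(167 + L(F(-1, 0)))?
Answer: -4758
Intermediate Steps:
F(Z, b) = (-2 + b)**2
L(o) = o**2
s(u) = 0 (s(u) = -(-8)*(0*u)*4 = -(-8)*0*4 = -(-8)*0 = -8*0 = 0)
(-26 + s(-22))*(167 + L(F(-1, 0))) = (-26 + 0)*(167 + ((-2 + 0)**2)**2) = -26*(167 + ((-2)**2)**2) = -26*(167 + 4**2) = -26*(167 + 16) = -26*183 = -4758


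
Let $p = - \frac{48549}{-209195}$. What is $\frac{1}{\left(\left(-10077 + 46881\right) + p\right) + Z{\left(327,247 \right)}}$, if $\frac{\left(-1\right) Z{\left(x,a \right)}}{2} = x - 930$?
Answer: $\frac{209195}{7951550499} \approx 2.6309 \cdot 10^{-5}$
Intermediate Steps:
$Z{\left(x,a \right)} = 1860 - 2 x$ ($Z{\left(x,a \right)} = - 2 \left(x - 930\right) = - 2 \left(-930 + x\right) = 1860 - 2 x$)
$p = \frac{48549}{209195}$ ($p = \left(-48549\right) \left(- \frac{1}{209195}\right) = \frac{48549}{209195} \approx 0.23208$)
$\frac{1}{\left(\left(-10077 + 46881\right) + p\right) + Z{\left(327,247 \right)}} = \frac{1}{\left(\left(-10077 + 46881\right) + \frac{48549}{209195}\right) + \left(1860 - 654\right)} = \frac{1}{\left(36804 + \frac{48549}{209195}\right) + \left(1860 - 654\right)} = \frac{1}{\frac{7699261329}{209195} + 1206} = \frac{1}{\frac{7951550499}{209195}} = \frac{209195}{7951550499}$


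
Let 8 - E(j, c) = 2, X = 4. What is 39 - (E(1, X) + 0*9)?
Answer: 33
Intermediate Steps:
E(j, c) = 6 (E(j, c) = 8 - 1*2 = 8 - 2 = 6)
39 - (E(1, X) + 0*9) = 39 - (6 + 0*9) = 39 - (6 + 0) = 39 - 1*6 = 39 - 6 = 33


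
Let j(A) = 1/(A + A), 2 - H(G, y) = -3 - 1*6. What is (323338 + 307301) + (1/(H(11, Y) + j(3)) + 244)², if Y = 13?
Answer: 3098391787/4489 ≈ 6.9022e+5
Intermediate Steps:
H(G, y) = 11 (H(G, y) = 2 - (-3 - 1*6) = 2 - (-3 - 6) = 2 - 1*(-9) = 2 + 9 = 11)
j(A) = 1/(2*A)
(323338 + 307301) + (1/(H(11, Y) + j(3)) + 244)² = (323338 + 307301) + (1/(11 + (½)/3) + 244)² = 630639 + (1/(11 + (½)*(⅓)) + 244)² = 630639 + (1/(11 + ⅙) + 244)² = 630639 + (1/(67/6) + 244)² = 630639 + (6/67 + 244)² = 630639 + (16354/67)² = 630639 + 267453316/4489 = 3098391787/4489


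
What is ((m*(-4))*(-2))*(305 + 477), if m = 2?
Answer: 12512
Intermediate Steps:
((m*(-4))*(-2))*(305 + 477) = ((2*(-4))*(-2))*(305 + 477) = -8*(-2)*782 = 16*782 = 12512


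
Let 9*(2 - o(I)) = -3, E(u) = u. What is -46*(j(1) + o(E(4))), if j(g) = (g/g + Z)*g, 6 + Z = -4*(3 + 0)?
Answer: 2024/3 ≈ 674.67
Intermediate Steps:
Z = -18 (Z = -6 - 4*(3 + 0) = -6 - 4*3 = -6 - 12 = -18)
o(I) = 7/3 (o(I) = 2 - ⅑*(-3) = 2 + ⅓ = 7/3)
j(g) = -17*g (j(g) = (g/g - 18)*g = (1 - 18)*g = -17*g)
-46*(j(1) + o(E(4))) = -46*(-17*1 + 7/3) = -46*(-17 + 7/3) = -46*(-44/3) = 2024/3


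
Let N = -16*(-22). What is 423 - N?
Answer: 71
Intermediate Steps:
N = 352
423 - N = 423 - 1*352 = 423 - 352 = 71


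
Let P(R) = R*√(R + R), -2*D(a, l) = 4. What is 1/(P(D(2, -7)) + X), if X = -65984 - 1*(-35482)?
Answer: -15251/465186010 + I/232593005 ≈ -3.2785e-5 + 4.2994e-9*I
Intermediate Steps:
D(a, l) = -2 (D(a, l) = -½*4 = -2)
X = -30502 (X = -65984 + 35482 = -30502)
P(R) = √2*R^(3/2) (P(R) = R*√(2*R) = R*(√2*√R) = √2*R^(3/2))
1/(P(D(2, -7)) + X) = 1/(√2*(-2)^(3/2) - 30502) = 1/(√2*(-2*I*√2) - 30502) = 1/(-4*I - 30502) = 1/(-30502 - 4*I) = (-30502 + 4*I)/930372020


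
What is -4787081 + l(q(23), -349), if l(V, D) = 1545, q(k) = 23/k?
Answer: -4785536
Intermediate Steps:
-4787081 + l(q(23), -349) = -4787081 + 1545 = -4785536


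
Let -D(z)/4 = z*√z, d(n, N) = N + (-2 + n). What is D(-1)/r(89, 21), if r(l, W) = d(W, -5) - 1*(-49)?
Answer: 4*I/63 ≈ 0.063492*I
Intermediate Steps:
d(n, N) = -2 + N + n
D(z) = -4*z^(3/2) (D(z) = -4*z*√z = -4*z^(3/2))
r(l, W) = 42 + W (r(l, W) = (-2 - 5 + W) - 1*(-49) = (-7 + W) + 49 = 42 + W)
D(-1)/r(89, 21) = (-(-4)*I)/(42 + 21) = -(-4)*I/63 = (4*I)*(1/63) = 4*I/63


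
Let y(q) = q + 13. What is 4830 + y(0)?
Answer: 4843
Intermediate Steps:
y(q) = 13 + q
4830 + y(0) = 4830 + (13 + 0) = 4830 + 13 = 4843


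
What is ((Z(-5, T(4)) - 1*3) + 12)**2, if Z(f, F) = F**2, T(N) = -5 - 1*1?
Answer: 2025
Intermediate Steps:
T(N) = -6 (T(N) = -5 - 1 = -6)
((Z(-5, T(4)) - 1*3) + 12)**2 = (((-6)**2 - 1*3) + 12)**2 = ((36 - 3) + 12)**2 = (33 + 12)**2 = 45**2 = 2025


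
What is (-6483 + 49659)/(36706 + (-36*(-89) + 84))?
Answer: 21588/19997 ≈ 1.0796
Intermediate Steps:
(-6483 + 49659)/(36706 + (-36*(-89) + 84)) = 43176/(36706 + (3204 + 84)) = 43176/(36706 + 3288) = 43176/39994 = 43176*(1/39994) = 21588/19997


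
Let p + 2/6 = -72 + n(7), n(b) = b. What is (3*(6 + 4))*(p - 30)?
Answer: -2860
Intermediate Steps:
p = -196/3 (p = -1/3 + (-72 + 7) = -1/3 - 65 = -196/3 ≈ -65.333)
(3*(6 + 4))*(p - 30) = (3*(6 + 4))*(-196/3 - 30) = (3*10)*(-286/3) = 30*(-286/3) = -2860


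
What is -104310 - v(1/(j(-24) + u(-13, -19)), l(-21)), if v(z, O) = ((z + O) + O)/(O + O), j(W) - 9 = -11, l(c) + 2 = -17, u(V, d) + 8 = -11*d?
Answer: -788799781/7562 ≈ -1.0431e+5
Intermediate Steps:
u(V, d) = -8 - 11*d
l(c) = -19 (l(c) = -2 - 17 = -19)
j(W) = -2 (j(W) = 9 - 11 = -2)
v(z, O) = (z + 2*O)/(2*O) (v(z, O) = ((O + z) + O)/((2*O)) = (z + 2*O)*(1/(2*O)) = (z + 2*O)/(2*O))
-104310 - v(1/(j(-24) + u(-13, -19)), l(-21)) = -104310 - (-19 + 1/(2*(-2 + (-8 - 11*(-19)))))/(-19) = -104310 - (-1)*(-19 + 1/(2*(-2 + (-8 + 209))))/19 = -104310 - (-1)*(-19 + 1/(2*(-2 + 201)))/19 = -104310 - (-1)*(-19 + (1/2)/199)/19 = -104310 - (-1)*(-19 + (1/2)*(1/199))/19 = -104310 - (-1)*(-19 + 1/398)/19 = -104310 - (-1)*(-7561)/(19*398) = -104310 - 1*7561/7562 = -104310 - 7561/7562 = -788799781/7562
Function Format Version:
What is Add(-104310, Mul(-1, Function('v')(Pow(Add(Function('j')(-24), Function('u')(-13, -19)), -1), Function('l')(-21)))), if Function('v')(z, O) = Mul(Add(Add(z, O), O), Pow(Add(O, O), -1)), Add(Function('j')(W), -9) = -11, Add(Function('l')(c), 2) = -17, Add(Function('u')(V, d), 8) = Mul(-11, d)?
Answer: Rational(-788799781, 7562) ≈ -1.0431e+5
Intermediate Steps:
Function('u')(V, d) = Add(-8, Mul(-11, d))
Function('l')(c) = -19 (Function('l')(c) = Add(-2, -17) = -19)
Function('j')(W) = -2 (Function('j')(W) = Add(9, -11) = -2)
Function('v')(z, O) = Mul(Rational(1, 2), Pow(O, -1), Add(z, Mul(2, O))) (Function('v')(z, O) = Mul(Add(Add(O, z), O), Pow(Mul(2, O), -1)) = Mul(Add(z, Mul(2, O)), Mul(Rational(1, 2), Pow(O, -1))) = Mul(Rational(1, 2), Pow(O, -1), Add(z, Mul(2, O))))
Add(-104310, Mul(-1, Function('v')(Pow(Add(Function('j')(-24), Function('u')(-13, -19)), -1), Function('l')(-21)))) = Add(-104310, Mul(-1, Mul(Pow(-19, -1), Add(-19, Mul(Rational(1, 2), Pow(Add(-2, Add(-8, Mul(-11, -19))), -1)))))) = Add(-104310, Mul(-1, Mul(Rational(-1, 19), Add(-19, Mul(Rational(1, 2), Pow(Add(-2, Add(-8, 209)), -1)))))) = Add(-104310, Mul(-1, Mul(Rational(-1, 19), Add(-19, Mul(Rational(1, 2), Pow(Add(-2, 201), -1)))))) = Add(-104310, Mul(-1, Mul(Rational(-1, 19), Add(-19, Mul(Rational(1, 2), Pow(199, -1)))))) = Add(-104310, Mul(-1, Mul(Rational(-1, 19), Add(-19, Mul(Rational(1, 2), Rational(1, 199)))))) = Add(-104310, Mul(-1, Mul(Rational(-1, 19), Add(-19, Rational(1, 398))))) = Add(-104310, Mul(-1, Mul(Rational(-1, 19), Rational(-7561, 398)))) = Add(-104310, Mul(-1, Rational(7561, 7562))) = Add(-104310, Rational(-7561, 7562)) = Rational(-788799781, 7562)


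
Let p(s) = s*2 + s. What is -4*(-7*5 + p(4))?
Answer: 92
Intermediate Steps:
p(s) = 3*s (p(s) = 2*s + s = 3*s)
-4*(-7*5 + p(4)) = -4*(-7*5 + 3*4) = -4*(-35 + 12) = -4*(-23) = 92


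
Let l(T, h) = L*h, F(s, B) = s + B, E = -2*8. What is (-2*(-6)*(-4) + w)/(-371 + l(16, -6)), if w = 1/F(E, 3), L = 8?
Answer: 625/5447 ≈ 0.11474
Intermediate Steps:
E = -16
F(s, B) = B + s
w = -1/13 (w = 1/(3 - 16) = 1/(-13) = -1/13 ≈ -0.076923)
l(T, h) = 8*h
(-2*(-6)*(-4) + w)/(-371 + l(16, -6)) = (-2*(-6)*(-4) - 1/13)/(-371 + 8*(-6)) = (12*(-4) - 1/13)/(-371 - 48) = (-48 - 1/13)/(-419) = -625/13*(-1/419) = 625/5447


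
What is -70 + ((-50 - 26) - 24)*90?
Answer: -9070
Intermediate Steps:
-70 + ((-50 - 26) - 24)*90 = -70 + (-76 - 24)*90 = -70 - 100*90 = -70 - 9000 = -9070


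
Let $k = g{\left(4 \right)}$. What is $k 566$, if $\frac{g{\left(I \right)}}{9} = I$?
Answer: $20376$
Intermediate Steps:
$g{\left(I \right)} = 9 I$
$k = 36$ ($k = 9 \cdot 4 = 36$)
$k 566 = 36 \cdot 566 = 20376$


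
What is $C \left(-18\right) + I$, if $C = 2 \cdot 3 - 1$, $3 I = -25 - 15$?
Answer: $- \frac{310}{3} \approx -103.33$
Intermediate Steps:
$I = - \frac{40}{3}$ ($I = \frac{-25 - 15}{3} = \frac{1}{3} \left(-40\right) = - \frac{40}{3} \approx -13.333$)
$C = 5$ ($C = 6 - 1 = 5$)
$C \left(-18\right) + I = 5 \left(-18\right) - \frac{40}{3} = -90 - \frac{40}{3} = - \frac{310}{3}$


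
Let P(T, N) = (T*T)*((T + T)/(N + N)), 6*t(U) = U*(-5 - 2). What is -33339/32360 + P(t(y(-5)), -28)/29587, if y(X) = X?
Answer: -106556082869/103403014560 ≈ -1.0305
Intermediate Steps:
t(U) = -7*U/6 (t(U) = (U*(-5 - 2))/6 = (U*(-7))/6 = (-7*U)/6 = -7*U/6)
P(T, N) = T**3/N (P(T, N) = T**2*((2*T)/((2*N))) = T**2*((2*T)*(1/(2*N))) = T**2*(T/N) = T**3/N)
-33339/32360 + P(t(y(-5)), -28)/29587 = -33339/32360 + ((-7/6*(-5))**3/(-28))/29587 = -33339*1/32360 - (35/6)**3/28*(1/29587) = -33339/32360 - 1/28*42875/216*(1/29587) = -33339/32360 - 6125/864*1/29587 = -33339/32360 - 6125/25563168 = -106556082869/103403014560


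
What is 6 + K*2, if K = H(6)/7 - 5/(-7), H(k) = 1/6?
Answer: 157/21 ≈ 7.4762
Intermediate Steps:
H(k) = ⅙
K = 31/42 (K = (⅙)/7 - 5/(-7) = (⅙)*(⅐) - 5*(-⅐) = 1/42 + 5/7 = 31/42 ≈ 0.73810)
6 + K*2 = 6 + (31/42)*2 = 6 + 31/21 = 157/21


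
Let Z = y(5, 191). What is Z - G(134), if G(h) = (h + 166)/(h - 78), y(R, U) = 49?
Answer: 611/14 ≈ 43.643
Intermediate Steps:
G(h) = (166 + h)/(-78 + h)
Z = 49
Z - G(134) = 49 - (166 + 134)/(-78 + 134) = 49 - 300/56 = 49 - 1*75/14 = 49 - 75/14 = 611/14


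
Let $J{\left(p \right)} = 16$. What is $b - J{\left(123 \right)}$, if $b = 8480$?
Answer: $8464$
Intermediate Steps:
$b - J{\left(123 \right)} = 8480 - 16 = 8464$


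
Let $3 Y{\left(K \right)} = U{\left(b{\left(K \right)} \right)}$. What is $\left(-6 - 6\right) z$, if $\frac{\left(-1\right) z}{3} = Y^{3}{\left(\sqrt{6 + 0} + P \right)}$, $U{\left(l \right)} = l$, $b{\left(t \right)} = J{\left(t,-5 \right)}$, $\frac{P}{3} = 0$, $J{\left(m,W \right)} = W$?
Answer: $- \frac{500}{3} \approx -166.67$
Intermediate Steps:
$P = 0$ ($P = 3 \cdot 0 = 0$)
$b{\left(t \right)} = -5$
$Y{\left(K \right)} = - \frac{5}{3}$ ($Y{\left(K \right)} = \frac{1}{3} \left(-5\right) = - \frac{5}{3}$)
$z = \frac{125}{9}$ ($z = - 3 \left(- \frac{5}{3}\right)^{3} = \left(-3\right) \left(- \frac{125}{27}\right) = \frac{125}{9} \approx 13.889$)
$\left(-6 - 6\right) z = \left(-6 - 6\right) \frac{125}{9} = \left(-12\right) \frac{125}{9} = - \frac{500}{3}$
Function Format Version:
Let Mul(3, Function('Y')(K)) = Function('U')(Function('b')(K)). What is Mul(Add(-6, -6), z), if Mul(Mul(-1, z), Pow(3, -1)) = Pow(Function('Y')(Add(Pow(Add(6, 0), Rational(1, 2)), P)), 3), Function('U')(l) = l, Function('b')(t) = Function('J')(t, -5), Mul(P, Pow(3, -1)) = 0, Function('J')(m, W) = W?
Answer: Rational(-500, 3) ≈ -166.67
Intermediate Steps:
P = 0 (P = Mul(3, 0) = 0)
Function('b')(t) = -5
Function('Y')(K) = Rational(-5, 3) (Function('Y')(K) = Mul(Rational(1, 3), -5) = Rational(-5, 3))
z = Rational(125, 9) (z = Mul(-3, Pow(Rational(-5, 3), 3)) = Mul(-3, Rational(-125, 27)) = Rational(125, 9) ≈ 13.889)
Mul(Add(-6, -6), z) = Mul(Add(-6, -6), Rational(125, 9)) = Mul(-12, Rational(125, 9)) = Rational(-500, 3)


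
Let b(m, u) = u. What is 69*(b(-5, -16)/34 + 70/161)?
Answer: -42/17 ≈ -2.4706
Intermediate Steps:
69*(b(-5, -16)/34 + 70/161) = 69*(-16/34 + 70/161) = 69*(-16*1/34 + 70*(1/161)) = 69*(-8/17 + 10/23) = 69*(-14/391) = -42/17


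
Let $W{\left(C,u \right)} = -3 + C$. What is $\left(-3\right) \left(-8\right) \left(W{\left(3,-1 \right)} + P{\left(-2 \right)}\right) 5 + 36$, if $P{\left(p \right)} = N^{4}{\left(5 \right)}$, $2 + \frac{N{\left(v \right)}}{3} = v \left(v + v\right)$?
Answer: $51597803556$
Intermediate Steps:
$N{\left(v \right)} = -6 + 6 v^{2}$ ($N{\left(v \right)} = -6 + 3 v \left(v + v\right) = -6 + 3 v 2 v = -6 + 3 \cdot 2 v^{2} = -6 + 6 v^{2}$)
$P{\left(p \right)} = 429981696$ ($P{\left(p \right)} = \left(-6 + 6 \cdot 5^{2}\right)^{4} = \left(-6 + 6 \cdot 25\right)^{4} = \left(-6 + 150\right)^{4} = 144^{4} = 429981696$)
$\left(-3\right) \left(-8\right) \left(W{\left(3,-1 \right)} + P{\left(-2 \right)}\right) 5 + 36 = \left(-3\right) \left(-8\right) \left(\left(-3 + 3\right) + 429981696\right) 5 + 36 = 24 \left(0 + 429981696\right) 5 + 36 = 24 \cdot 429981696 \cdot 5 + 36 = 24 \cdot 2149908480 + 36 = 51597803520 + 36 = 51597803556$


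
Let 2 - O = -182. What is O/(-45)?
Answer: -184/45 ≈ -4.0889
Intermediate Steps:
O = 184 (O = 2 - 1*(-182) = 2 + 182 = 184)
O/(-45) = 184/(-45) = 184*(-1/45) = -184/45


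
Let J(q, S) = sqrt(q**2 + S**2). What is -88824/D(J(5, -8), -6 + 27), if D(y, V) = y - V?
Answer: 233163/44 + 11103*sqrt(89)/44 ≈ 7679.7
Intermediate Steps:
J(q, S) = sqrt(S**2 + q**2)
-88824/D(J(5, -8), -6 + 27) = -88824/(sqrt((-8)**2 + 5**2) - (-6 + 27)) = -88824/(sqrt(64 + 25) - 1*21) = -88824/(sqrt(89) - 21) = -88824/(-21 + sqrt(89))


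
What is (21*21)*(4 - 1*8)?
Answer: -1764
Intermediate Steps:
(21*21)*(4 - 1*8) = 441*(4 - 8) = 441*(-4) = -1764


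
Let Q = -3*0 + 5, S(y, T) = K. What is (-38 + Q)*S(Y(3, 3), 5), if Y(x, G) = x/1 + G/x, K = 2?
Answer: -66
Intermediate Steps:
Y(x, G) = x + G/x (Y(x, G) = x*1 + G/x = x + G/x)
S(y, T) = 2
Q = 5 (Q = 0 + 5 = 5)
(-38 + Q)*S(Y(3, 3), 5) = (-38 + 5)*2 = -33*2 = -66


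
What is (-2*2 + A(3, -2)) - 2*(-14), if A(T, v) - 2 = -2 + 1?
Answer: 25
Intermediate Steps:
A(T, v) = 1 (A(T, v) = 2 + (-2 + 1) = 2 - 1 = 1)
(-2*2 + A(3, -2)) - 2*(-14) = (-2*2 + 1) - 2*(-14) = (-4 + 1) + 28 = -3 + 28 = 25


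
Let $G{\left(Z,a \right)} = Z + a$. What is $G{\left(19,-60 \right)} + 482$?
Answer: $441$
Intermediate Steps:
$G{\left(19,-60 \right)} + 482 = \left(19 - 60\right) + 482 = -41 + 482 = 441$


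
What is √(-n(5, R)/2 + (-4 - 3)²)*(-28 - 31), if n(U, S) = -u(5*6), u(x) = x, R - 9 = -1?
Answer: -472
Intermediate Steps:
R = 8 (R = 9 - 1 = 8)
n(U, S) = -30 (n(U, S) = -5*6 = -1*30 = -30)
√(-n(5, R)/2 + (-4 - 3)²)*(-28 - 31) = √(-(-30)/2 + (-4 - 3)²)*(-28 - 31) = √(-(-30)/2 + (-7)²)*(-59) = √(-1*(-15) + 49)*(-59) = √(15 + 49)*(-59) = √64*(-59) = 8*(-59) = -472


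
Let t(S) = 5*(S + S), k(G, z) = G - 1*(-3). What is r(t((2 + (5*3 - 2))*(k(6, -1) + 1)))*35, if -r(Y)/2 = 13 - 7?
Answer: -420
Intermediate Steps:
k(G, z) = 3 + G (k(G, z) = G + 3 = 3 + G)
t(S) = 10*S (t(S) = 5*(2*S) = 10*S)
r(Y) = -12 (r(Y) = -2*(13 - 7) = -2*6 = -12)
r(t((2 + (5*3 - 2))*(k(6, -1) + 1)))*35 = -12*35 = -420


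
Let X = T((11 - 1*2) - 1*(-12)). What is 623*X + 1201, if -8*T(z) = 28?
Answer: -1959/2 ≈ -979.50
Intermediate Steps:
T(z) = -7/2 (T(z) = -⅛*28 = -7/2)
X = -7/2 ≈ -3.5000
623*X + 1201 = 623*(-7/2) + 1201 = -4361/2 + 1201 = -1959/2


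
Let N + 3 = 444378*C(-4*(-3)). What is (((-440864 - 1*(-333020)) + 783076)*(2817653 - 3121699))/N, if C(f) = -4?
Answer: 205301588672/1777515 ≈ 1.1550e+5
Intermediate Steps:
N = -1777515 (N = -3 + 444378*(-4) = -3 - 1777512 = -1777515)
(((-440864 - 1*(-333020)) + 783076)*(2817653 - 3121699))/N = (((-440864 - 1*(-333020)) + 783076)*(2817653 - 3121699))/(-1777515) = (((-440864 + 333020) + 783076)*(-304046))*(-1/1777515) = ((-107844 + 783076)*(-304046))*(-1/1777515) = (675232*(-304046))*(-1/1777515) = -205301588672*(-1/1777515) = 205301588672/1777515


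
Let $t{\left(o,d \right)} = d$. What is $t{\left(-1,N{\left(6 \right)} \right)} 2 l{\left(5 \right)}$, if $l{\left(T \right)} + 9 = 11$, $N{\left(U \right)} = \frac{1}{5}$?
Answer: $\frac{4}{5} \approx 0.8$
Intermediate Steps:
$N{\left(U \right)} = \frac{1}{5}$
$l{\left(T \right)} = 2$ ($l{\left(T \right)} = -9 + 11 = 2$)
$t{\left(-1,N{\left(6 \right)} \right)} 2 l{\left(5 \right)} = \frac{1}{5} \cdot 2 \cdot 2 = \frac{2}{5} \cdot 2 = \frac{4}{5}$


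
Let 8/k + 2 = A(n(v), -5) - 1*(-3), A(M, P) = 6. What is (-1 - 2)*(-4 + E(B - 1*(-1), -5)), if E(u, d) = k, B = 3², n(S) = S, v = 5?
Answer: 60/7 ≈ 8.5714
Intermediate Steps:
B = 9
k = 8/7 (k = 8/(-2 + (6 - 1*(-3))) = 8/(-2 + (6 + 3)) = 8/(-2 + 9) = 8/7 ≈ 1.1429)
E(u, d) = 8/7
(-1 - 2)*(-4 + E(B - 1*(-1), -5)) = (-1 - 2)*(-4 + 8/7) = -3*(-20/7) = 60/7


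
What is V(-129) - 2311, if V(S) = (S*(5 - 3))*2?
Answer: -2827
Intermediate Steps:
V(S) = 4*S (V(S) = (S*2)*2 = (2*S)*2 = 4*S)
V(-129) - 2311 = 4*(-129) - 2311 = -516 - 2311 = -2827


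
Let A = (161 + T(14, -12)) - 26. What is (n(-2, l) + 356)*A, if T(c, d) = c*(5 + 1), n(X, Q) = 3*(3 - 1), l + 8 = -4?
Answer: 79278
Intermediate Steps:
l = -12 (l = -8 - 4 = -12)
n(X, Q) = 6 (n(X, Q) = 3*2 = 6)
T(c, d) = 6*c (T(c, d) = c*6 = 6*c)
A = 219 (A = (161 + 6*14) - 26 = (161 + 84) - 26 = 245 - 26 = 219)
(n(-2, l) + 356)*A = (6 + 356)*219 = 362*219 = 79278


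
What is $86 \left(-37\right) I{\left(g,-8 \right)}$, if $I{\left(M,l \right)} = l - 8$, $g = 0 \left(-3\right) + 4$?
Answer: $50912$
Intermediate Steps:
$g = 4$ ($g = 0 + 4 = 4$)
$I{\left(M,l \right)} = -8 + l$
$86 \left(-37\right) I{\left(g,-8 \right)} = 86 \left(-37\right) \left(-8 - 8\right) = \left(-3182\right) \left(-16\right) = 50912$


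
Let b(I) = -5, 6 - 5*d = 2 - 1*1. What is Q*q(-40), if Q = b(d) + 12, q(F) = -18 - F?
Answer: 154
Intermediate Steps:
d = 1 (d = 6/5 - (2 - 1*1)/5 = 6/5 - (2 - 1)/5 = 6/5 - 1/5*1 = 6/5 - 1/5 = 1)
Q = 7 (Q = -5 + 12 = 7)
Q*q(-40) = 7*(-18 - 1*(-40)) = 7*(-18 + 40) = 7*22 = 154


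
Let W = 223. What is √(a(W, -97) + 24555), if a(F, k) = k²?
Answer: 2*√8491 ≈ 184.29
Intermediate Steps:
√(a(W, -97) + 24555) = √((-97)² + 24555) = √(9409 + 24555) = √33964 = 2*√8491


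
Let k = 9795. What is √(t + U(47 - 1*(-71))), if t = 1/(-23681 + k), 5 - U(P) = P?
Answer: I*√21788786434/13886 ≈ 10.63*I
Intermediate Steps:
U(P) = 5 - P
t = -1/13886 (t = 1/(-23681 + 9795) = 1/(-13886) = -1/13886 ≈ -7.2015e-5)
√(t + U(47 - 1*(-71))) = √(-1/13886 + (5 - (47 - 1*(-71)))) = √(-1/13886 + (5 - (47 + 71))) = √(-1/13886 + (5 - 1*118)) = √(-1/13886 + (5 - 118)) = √(-1/13886 - 113) = √(-1569119/13886) = I*√21788786434/13886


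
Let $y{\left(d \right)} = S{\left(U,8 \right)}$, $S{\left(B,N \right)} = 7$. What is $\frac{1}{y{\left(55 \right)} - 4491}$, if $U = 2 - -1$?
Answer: $- \frac{1}{4484} \approx -0.00022302$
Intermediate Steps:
$U = 3$ ($U = 2 + 1 = 3$)
$y{\left(d \right)} = 7$
$\frac{1}{y{\left(55 \right)} - 4491} = \frac{1}{7 - 4491} = \frac{1}{-4484} = - \frac{1}{4484}$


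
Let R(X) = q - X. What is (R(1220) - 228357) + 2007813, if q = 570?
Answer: 1778806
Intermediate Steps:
R(X) = 570 - X
(R(1220) - 228357) + 2007813 = ((570 - 1*1220) - 228357) + 2007813 = ((570 - 1220) - 228357) + 2007813 = (-650 - 228357) + 2007813 = -229007 + 2007813 = 1778806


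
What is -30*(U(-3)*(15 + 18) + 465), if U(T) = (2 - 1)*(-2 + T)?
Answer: -9000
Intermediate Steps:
U(T) = -2 + T (U(T) = 1*(-2 + T) = -2 + T)
-30*(U(-3)*(15 + 18) + 465) = -30*((-2 - 3)*(15 + 18) + 465) = -30*(-5*33 + 465) = -30*(-165 + 465) = -30*300 = -9000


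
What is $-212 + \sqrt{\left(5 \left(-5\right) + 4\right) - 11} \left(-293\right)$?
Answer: $-212 - 1172 i \sqrt{2} \approx -212.0 - 1657.5 i$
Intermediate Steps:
$-212 + \sqrt{\left(5 \left(-5\right) + 4\right) - 11} \left(-293\right) = -212 + \sqrt{\left(-25 + 4\right) - 11} \left(-293\right) = -212 + \sqrt{-21 - 11} \left(-293\right) = -212 + \sqrt{-32} \left(-293\right) = -212 + 4 i \sqrt{2} \left(-293\right) = -212 - 1172 i \sqrt{2}$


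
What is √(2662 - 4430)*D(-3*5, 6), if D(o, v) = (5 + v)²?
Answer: 242*I*√442 ≈ 5087.8*I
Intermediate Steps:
√(2662 - 4430)*D(-3*5, 6) = √(2662 - 4430)*(5 + 6)² = √(-1768)*11² = (2*I*√442)*121 = 242*I*√442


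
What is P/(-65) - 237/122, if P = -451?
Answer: 39617/7930 ≈ 4.9958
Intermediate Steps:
P/(-65) - 237/122 = -451/(-65) - 237/122 = -451*(-1/65) - 237*1/122 = 451/65 - 237/122 = 39617/7930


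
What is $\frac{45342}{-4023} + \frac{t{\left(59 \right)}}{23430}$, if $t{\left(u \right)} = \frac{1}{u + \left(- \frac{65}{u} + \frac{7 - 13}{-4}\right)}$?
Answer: $- \frac{137890781719}{12234454815} \approx -11.271$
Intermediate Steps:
$t{\left(u \right)} = \frac{1}{\frac{3}{2} + u - \frac{65}{u}}$ ($t{\left(u \right)} = \frac{1}{u - \left(- \frac{3}{2} + \frac{65}{u}\right)} = \frac{1}{u + \left(- \frac{65}{u} + \frac{3}{2}\right)} = \frac{1}{u + \left(\frac{3}{2} - \frac{65}{u}\right)} = \frac{1}{\frac{3}{2} + u - \frac{65}{u}}$)
$\frac{45342}{-4023} + \frac{t{\left(59 \right)}}{23430} = \frac{45342}{-4023} + \frac{2 \cdot 59 \frac{1}{-130 + 2 \cdot 59^{2} + 3 \cdot 59}}{23430} = 45342 \left(- \frac{1}{4023}\right) + 2 \cdot 59 \frac{1}{-130 + 2 \cdot 3481 + 177} \cdot \frac{1}{23430} = - \frac{5038}{447} + 2 \cdot 59 \frac{1}{-130 + 6962 + 177} \cdot \frac{1}{23430} = - \frac{5038}{447} + 2 \cdot 59 \cdot \frac{1}{7009} \cdot \frac{1}{23430} = - \frac{5038}{447} + \frac{118}{7009} \cdot \frac{1}{23430} = - \frac{5038}{447} + \frac{59}{82110435} = - \frac{137890781719}{12234454815}$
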